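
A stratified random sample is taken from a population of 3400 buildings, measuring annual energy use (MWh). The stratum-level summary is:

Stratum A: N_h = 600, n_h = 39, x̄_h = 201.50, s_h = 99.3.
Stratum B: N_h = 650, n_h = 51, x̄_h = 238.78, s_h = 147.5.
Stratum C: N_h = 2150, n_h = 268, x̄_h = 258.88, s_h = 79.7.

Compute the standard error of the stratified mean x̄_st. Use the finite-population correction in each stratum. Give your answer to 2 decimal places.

SE(x̄_st) ≈ 5.48

V̂(x̄_st) = Σ W_h² (1 − n_h/N_h) s_h²/n_h, with W_h = N_h/N and N = 3400:
  stratum A: (600/3400)²·(1 − 39/600)·99.3²/39 = 7.3619
  stratum B: (650/3400)²·(1 − 51/650)·147.5²/51 = 14.368
  stratum C: (2150/3400)²·(1 − 268/2150)·79.7²/268 = 8.29626
V̂(x̄_st) = 30.0262
SE(x̄_st) = √30.0262 = 5.47961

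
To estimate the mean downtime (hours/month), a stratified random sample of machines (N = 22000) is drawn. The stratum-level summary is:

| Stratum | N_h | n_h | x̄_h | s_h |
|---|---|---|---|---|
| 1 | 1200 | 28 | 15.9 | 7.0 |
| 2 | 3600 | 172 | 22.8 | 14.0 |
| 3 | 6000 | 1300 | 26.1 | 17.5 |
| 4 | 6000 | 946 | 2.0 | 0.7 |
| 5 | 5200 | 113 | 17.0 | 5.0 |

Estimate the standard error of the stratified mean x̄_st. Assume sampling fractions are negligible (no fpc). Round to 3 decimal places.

V̂(x̄_st) = Σ W_h² s_h²/n_h, with W_h = N_h/N and N = 22000:
  stratum 1: (1200/22000)²·7.0²/28 = 0.00520661
  stratum 2: (3600/22000)²·14.0²/172 = 0.0305132
  stratum 3: (6000/22000)²·17.5²/1300 = 0.0175223
  stratum 4: (6000/22000)²·0.7²/946 = 3.85267e-05
  stratum 5: (5200/22000)²·5.0²/113 = 0.0123601
V̂(x̄_st) = 0.0656407
SE(x̄_st) = √0.0656407 = 0.256204

SE(x̄_st) ≈ 0.256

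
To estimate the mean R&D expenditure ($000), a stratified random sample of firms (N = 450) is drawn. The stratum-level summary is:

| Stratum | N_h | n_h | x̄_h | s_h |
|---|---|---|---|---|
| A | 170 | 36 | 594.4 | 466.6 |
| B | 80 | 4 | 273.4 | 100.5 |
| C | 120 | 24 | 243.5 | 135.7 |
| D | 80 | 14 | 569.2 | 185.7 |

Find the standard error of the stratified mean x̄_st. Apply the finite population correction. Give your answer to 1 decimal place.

SE(x̄_st) ≈ 29.4

V̂(x̄_st) = Σ W_h² (1 − n_h/N_h) s_h²/n_h, with W_h = N_h/N and N = 450:
  stratum A: (170/450)²·(1 − 36/170)·466.6²/36 = 680.324
  stratum B: (80/450)²·(1 − 4/80)·100.5²/4 = 75.8142
  stratum C: (120/450)²·(1 − 24/120)·135.7²/24 = 43.6492
  stratum D: (80/450)²·(1 − 14/80)·185.7²/14 = 64.2251
V̂(x̄_st) = 864.012
SE(x̄_st) = √864.012 = 29.3941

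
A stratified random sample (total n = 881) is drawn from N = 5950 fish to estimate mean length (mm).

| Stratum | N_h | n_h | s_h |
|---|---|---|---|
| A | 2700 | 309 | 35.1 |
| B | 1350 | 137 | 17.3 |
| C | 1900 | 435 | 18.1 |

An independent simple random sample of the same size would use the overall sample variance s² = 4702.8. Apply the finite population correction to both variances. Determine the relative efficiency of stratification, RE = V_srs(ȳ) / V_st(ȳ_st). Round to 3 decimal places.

V̂(ȳ_st) = Σ W_h² (1 − n_h/N_h) s_h²/n_h, with W_h = N_h/N and N = 5950:
  stratum A: (2700/5950)²·(1 − 309/2700)·35.1²/309 = 0.727051
  stratum B: (1350/5950)²·(1 − 137/1350)·17.3²/137 = 0.101049
  stratum C: (1900/5950)²·(1 − 435/1900)·18.1²/435 = 0.0592141
V_st = 0.887315
V_srs = (1 − 881/5950)·4702.8/881 = 4.54764
Relative efficiency = V_srs / V_st = 4.54764/0.887315 = 5.1252

RE ≈ 5.125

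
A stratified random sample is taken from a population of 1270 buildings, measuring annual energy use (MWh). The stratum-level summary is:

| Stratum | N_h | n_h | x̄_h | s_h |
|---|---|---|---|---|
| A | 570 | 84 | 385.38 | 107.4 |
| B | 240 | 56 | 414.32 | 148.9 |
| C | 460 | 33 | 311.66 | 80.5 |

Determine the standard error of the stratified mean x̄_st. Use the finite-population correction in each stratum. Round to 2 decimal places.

SE(x̄_st) ≈ 7.64

V̂(x̄_st) = Σ W_h² (1 − n_h/N_h) s_h²/n_h, with W_h = N_h/N and N = 1270:
  stratum A: (570/1270)²·(1 − 84/570)·107.4²/84 = 23.5848
  stratum B: (240/1270)²·(1 − 56/240)·148.9²/56 = 10.8398
  stratum C: (460/1270)²·(1 − 33/460)·80.5²/33 = 23.9142
V̂(x̄_st) = 58.3389
SE(x̄_st) = √58.3389 = 7.63799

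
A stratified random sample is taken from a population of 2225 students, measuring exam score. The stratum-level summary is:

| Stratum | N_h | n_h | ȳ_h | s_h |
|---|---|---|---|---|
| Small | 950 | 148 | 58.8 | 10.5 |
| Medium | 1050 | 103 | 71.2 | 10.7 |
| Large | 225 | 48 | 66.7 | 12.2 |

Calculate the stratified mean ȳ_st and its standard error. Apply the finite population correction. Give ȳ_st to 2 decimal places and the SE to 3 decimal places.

ȳ_st ≈ 65.45, SE ≈ 0.602

ȳ_st = Σ W_h ȳ_h = (950·58.8 + 1050·71.2 + 225·66.7)/2225 = 65.45056
V̂(ȳ_st) = Σ W_h² (1 − n_h/N_h) s_h²/n_h, with W_h = N_h/N and N = 2225:
  stratum Small: (950/2225)²·(1 − 148/950)·10.5²/148 = 0.114645
  stratum Medium: (1050/2225)²·(1 − 103/1050)·10.7²/103 = 0.223259
  stratum Large: (225/2225)²·(1 − 48/225)·12.2²/48 = 0.0249445
V̂(ȳ_st) = 0.362849
SE(ȳ_st) = √0.362849 = 0.602369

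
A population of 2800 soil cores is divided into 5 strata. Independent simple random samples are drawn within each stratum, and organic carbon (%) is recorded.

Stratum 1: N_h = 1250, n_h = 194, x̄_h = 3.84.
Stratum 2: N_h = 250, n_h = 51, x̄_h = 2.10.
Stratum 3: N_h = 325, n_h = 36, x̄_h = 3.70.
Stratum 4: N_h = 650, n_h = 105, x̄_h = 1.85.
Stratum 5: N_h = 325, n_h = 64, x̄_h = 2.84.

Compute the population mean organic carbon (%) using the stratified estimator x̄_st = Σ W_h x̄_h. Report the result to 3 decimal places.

x̄_st ≈ 3.090

N = Σ N_h = 2800. Stratum weights W_h = N_h/N.
x̄_st = (1250·3.84 + 250·2.10 + 325·3.70 + 650·1.85 + 325·2.84) / 2800 = 3.09036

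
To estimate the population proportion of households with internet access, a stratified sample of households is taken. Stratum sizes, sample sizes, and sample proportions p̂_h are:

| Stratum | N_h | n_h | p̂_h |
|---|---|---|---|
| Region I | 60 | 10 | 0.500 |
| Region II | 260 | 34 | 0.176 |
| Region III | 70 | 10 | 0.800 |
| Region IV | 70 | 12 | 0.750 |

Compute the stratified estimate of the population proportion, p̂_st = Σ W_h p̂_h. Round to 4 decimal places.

N = 460; stratum weights W_h = N_h/N.
p̂_st = Σ W_h p̂_h = (60·0.500 + 260·0.176 + 70·0.800 + 70·0.750)/460 = 0.40057

p̂_st ≈ 0.4006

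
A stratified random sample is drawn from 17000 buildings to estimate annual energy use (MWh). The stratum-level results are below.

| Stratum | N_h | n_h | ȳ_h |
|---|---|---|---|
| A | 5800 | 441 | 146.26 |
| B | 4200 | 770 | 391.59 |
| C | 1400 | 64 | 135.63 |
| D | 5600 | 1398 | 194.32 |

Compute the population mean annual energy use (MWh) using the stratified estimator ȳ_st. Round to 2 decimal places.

N = Σ N_h = 17000. Stratum weights W_h = N_h/N.
ȳ_st = (5800·146.26 + 4200·391.59 + 1400·135.63 + 5600·194.32) / 17000 = 221.8271

ȳ_st ≈ 221.83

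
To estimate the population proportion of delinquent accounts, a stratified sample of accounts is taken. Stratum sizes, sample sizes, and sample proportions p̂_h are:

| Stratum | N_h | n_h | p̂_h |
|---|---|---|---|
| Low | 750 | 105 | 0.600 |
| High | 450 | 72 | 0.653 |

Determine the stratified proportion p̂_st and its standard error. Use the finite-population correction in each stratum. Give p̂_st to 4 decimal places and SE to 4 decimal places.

p̂_st ≈ 0.6199, SE ≈ 0.0339

N = 1200; stratum weights W_h = N_h/N.
p̂_st = Σ W_h p̂_h = (750·0.600 + 450·0.653)/1200 = 0.61988
V̂(p̂_st) = Σ W_h² (1 − n_h/N_h) p̂_h(1−p̂_h)/(n_h−1):
  stratum Low: (750/1200)²·(1 − 105/750)·0.600·0.400/104 = 0.00077524
  stratum High: (450/1200)²·(1 − 72/450)·0.653·0.347/71 = 0.000376987
V̂(p̂_st) = 0.00115223; SE = √V̂ = 0.0339445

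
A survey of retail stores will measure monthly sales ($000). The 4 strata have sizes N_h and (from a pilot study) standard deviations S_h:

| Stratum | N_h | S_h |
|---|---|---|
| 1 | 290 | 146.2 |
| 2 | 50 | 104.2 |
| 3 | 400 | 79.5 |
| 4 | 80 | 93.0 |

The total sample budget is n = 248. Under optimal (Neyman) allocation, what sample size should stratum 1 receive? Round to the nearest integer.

Neyman allocation: n_h = n · N_h S_h / Σ N_i S_i, with n = 248.
  stratum 1: N_h·S_h = 290·146.2 = 42398.00
  stratum 2: N_h·S_h = 50·104.2 = 5210.00
  stratum 3: N_h·S_h = 400·79.5 = 31800.00
  stratum 4: N_h·S_h = 80·93.0 = 7440.00
Σ N_h S_h = 86848.00
n for stratum 1 = 248·42398.00/86848.00 = 121.070 → 121

121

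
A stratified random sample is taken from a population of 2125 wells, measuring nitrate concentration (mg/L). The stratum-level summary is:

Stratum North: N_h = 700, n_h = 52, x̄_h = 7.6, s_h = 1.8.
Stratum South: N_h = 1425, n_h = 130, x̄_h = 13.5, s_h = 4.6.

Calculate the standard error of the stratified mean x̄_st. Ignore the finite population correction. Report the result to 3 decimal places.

SE(x̄_st) ≈ 0.283

V̂(x̄_st) = Σ W_h² s_h²/n_h, with W_h = N_h/N and N = 2125:
  stratum North: (700/2125)²·1.8²/52 = 0.00676114
  stratum South: (1425/2125)²·4.6²/130 = 0.0731955
V̂(x̄_st) = 0.0799566
SE(x̄_st) = √0.0799566 = 0.282766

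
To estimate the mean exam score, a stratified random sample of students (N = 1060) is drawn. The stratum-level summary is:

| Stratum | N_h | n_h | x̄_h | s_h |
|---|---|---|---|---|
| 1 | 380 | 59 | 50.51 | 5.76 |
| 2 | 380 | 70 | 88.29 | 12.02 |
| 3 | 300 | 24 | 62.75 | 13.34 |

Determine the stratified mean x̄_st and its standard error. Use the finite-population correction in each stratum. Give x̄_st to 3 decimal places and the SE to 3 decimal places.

x̄_st ≈ 67.518, SE ≈ 0.908

x̄_st = Σ W_h x̄_h = (380·50.51 + 380·88.29 + 300·62.75)/1060 = 67.51792
V̂(x̄_st) = Σ W_h² (1 − n_h/N_h) s_h²/n_h, with W_h = N_h/N and N = 1060:
  stratum 1: (380/1060)²·(1 − 59/380)·5.76²/59 = 0.0610478
  stratum 2: (380/1060)²·(1 − 70/380)·12.02²/70 = 0.216394
  stratum 3: (300/1060)²·(1 − 24/300)·13.34²/24 = 0.54641
V̂(x̄_st) = 0.823852
SE(x̄_st) = √0.823852 = 0.907663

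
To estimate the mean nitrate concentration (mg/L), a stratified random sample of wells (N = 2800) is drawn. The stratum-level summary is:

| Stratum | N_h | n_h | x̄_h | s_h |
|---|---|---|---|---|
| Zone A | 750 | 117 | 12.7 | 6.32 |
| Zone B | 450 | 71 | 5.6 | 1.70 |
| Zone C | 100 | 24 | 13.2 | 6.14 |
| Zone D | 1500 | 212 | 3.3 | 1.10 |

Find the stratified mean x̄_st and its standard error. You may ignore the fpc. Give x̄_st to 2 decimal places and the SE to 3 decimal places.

x̄_st = Σ W_h x̄_h = (750·12.7 + 450·5.6 + 100·13.2 + 1500·3.3)/2800 = 6.54107
V̂(x̄_st) = Σ W_h² s_h²/n_h, with W_h = N_h/N and N = 2800:
  stratum Zone A: (750/2800)²·6.32²/117 = 0.0244937
  stratum Zone B: (450/2800)²·1.70²/71 = 0.00105135
  stratum Zone C: (100/2800)²·6.14²/24 = 0.00200359
  stratum Zone D: (1500/2800)²·1.10²/212 = 0.00163801
V̂(x̄_st) = 0.0291867
SE(x̄_st) = √0.0291867 = 0.170841

x̄_st ≈ 6.54, SE ≈ 0.171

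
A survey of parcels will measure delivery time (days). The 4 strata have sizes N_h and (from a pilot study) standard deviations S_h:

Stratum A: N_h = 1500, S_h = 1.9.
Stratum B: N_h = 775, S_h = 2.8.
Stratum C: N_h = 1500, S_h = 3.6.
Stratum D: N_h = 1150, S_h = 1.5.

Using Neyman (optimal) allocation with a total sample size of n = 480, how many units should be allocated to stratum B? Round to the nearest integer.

Neyman allocation: n_h = n · N_h S_h / Σ N_i S_i, with n = 480.
  stratum A: N_h·S_h = 1500·1.9 = 2850.00
  stratum B: N_h·S_h = 775·2.8 = 2170.00
  stratum C: N_h·S_h = 1500·3.6 = 5400.00
  stratum D: N_h·S_h = 1150·1.5 = 1725.00
Σ N_h S_h = 12145.00
n for stratum B = 480·2170.00/12145.00 = 85.764 → 86

86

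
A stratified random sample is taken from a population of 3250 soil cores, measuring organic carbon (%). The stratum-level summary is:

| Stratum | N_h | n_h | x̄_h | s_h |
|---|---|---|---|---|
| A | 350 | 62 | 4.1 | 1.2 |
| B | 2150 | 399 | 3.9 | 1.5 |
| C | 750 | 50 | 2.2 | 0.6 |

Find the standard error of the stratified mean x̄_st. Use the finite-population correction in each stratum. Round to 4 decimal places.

V̂(x̄_st) = Σ W_h² (1 − n_h/N_h) s_h²/n_h, with W_h = N_h/N and N = 3250:
  stratum A: (350/3250)²·(1 − 62/350)·1.2²/62 = 0.000221648
  stratum B: (2150/3250)²·(1 − 399/2150)·1.5²/399 = 0.00200987
  stratum C: (750/3250)²·(1 − 50/750)·0.6²/50 = 0.00035787
V̂(x̄_st) = 0.00258939
SE(x̄_st) = √0.00258939 = 0.050886

SE(x̄_st) ≈ 0.0509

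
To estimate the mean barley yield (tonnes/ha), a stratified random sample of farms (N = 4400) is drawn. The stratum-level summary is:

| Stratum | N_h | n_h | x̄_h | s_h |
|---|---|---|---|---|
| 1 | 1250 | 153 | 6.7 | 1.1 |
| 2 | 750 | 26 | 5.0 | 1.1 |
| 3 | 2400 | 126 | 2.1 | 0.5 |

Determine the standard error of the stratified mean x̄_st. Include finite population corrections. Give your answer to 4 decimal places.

SE(x̄_st) ≈ 0.0492

V̂(x̄_st) = Σ W_h² (1 − n_h/N_h) s_h²/n_h, with W_h = N_h/N and N = 4400:
  stratum 1: (1250/4400)²·(1 − 153/1250)·1.1²/153 = 0.000560151
  stratum 2: (750/4400)²·(1 − 26/750)·1.1²/26 = 0.00130529
  stratum 3: (2400/4400)²·(1 − 126/2400)·0.5²/126 = 0.000559327
V̂(x̄_st) = 0.00242477
SE(x̄_st) = √0.00242477 = 0.0492419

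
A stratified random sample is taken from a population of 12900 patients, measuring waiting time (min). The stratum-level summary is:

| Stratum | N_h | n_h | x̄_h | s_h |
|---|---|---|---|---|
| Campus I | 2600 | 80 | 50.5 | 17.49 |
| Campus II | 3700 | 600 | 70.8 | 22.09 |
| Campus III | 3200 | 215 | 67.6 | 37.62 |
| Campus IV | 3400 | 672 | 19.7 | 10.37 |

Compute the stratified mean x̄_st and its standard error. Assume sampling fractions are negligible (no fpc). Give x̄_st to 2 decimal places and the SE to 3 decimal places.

x̄_st = Σ W_h x̄_h = (2600·50.5 + 3700·70.8 + 3200·67.6 + 3400·19.7)/12900 = 52.44651
V̂(x̄_st) = Σ W_h² s_h²/n_h, with W_h = N_h/N and N = 12900:
  stratum Campus I: (2600/12900)²·17.49²/80 = 0.155331
  stratum Campus II: (3700/12900)²·22.09²/600 = 0.0669059
  stratum Campus III: (3200/12900)²·37.62²/215 = 0.40506
  stratum Campus IV: (3400/12900)²·10.37²/672 = 0.0111165
V̂(x̄_st) = 0.638413
SE(x̄_st) = √0.638413 = 0.799008

x̄_st ≈ 52.45, SE ≈ 0.799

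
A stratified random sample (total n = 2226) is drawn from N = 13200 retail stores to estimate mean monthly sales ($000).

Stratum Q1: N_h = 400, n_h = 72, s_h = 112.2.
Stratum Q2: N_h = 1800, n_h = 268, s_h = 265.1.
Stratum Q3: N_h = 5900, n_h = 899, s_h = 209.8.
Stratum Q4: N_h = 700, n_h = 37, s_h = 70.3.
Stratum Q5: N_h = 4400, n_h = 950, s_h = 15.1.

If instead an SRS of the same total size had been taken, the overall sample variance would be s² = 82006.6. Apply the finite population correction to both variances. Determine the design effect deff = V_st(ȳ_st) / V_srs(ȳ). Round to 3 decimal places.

deff ≈ 0.423

V̂(ȳ_st) = Σ W_h² (1 − n_h/N_h) s_h²/n_h, with W_h = N_h/N and N = 13200:
  stratum Q1: (400/13200)²·(1 − 72/400)·112.2²/72 = 0.131656
  stratum Q2: (1800/13200)²·(1 − 268/1800)·265.1²/268 = 4.15019
  stratum Q3: (5900/13200)²·(1 − 899/5900)·209.8²/899 = 8.2911
  stratum Q4: (700/13200)²·(1 − 37/700)·70.3²/37 = 0.355773
  stratum Q5: (4400/13200)²·(1 − 950/4400)·15.1²/950 = 0.02091
V_st = 12.9496
V_srs = (1 − 2226/13200)·82006.6/2226 = 30.6277
deff = V_st / V_srs = 12.9496/30.6277 = 0.4228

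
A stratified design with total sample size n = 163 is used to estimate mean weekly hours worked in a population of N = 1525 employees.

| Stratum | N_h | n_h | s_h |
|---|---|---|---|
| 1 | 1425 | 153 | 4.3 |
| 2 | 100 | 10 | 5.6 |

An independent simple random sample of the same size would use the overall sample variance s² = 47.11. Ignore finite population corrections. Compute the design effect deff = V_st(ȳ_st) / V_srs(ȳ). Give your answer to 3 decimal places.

V̂(ȳ_st) = Σ W_h² s_h²/n_h, with W_h = N_h/N and N = 1525:
  stratum 1: (1425/1525)²·4.3²/153 = 0.10552
  stratum 2: (100/1525)²·5.6²/10 = 0.0134845
V_st = 0.119005
V_srs = s²/n = 47.11/163 = 0.289018
deff = V_st / V_srs = 0.119005/0.289018 = 0.4118

deff ≈ 0.412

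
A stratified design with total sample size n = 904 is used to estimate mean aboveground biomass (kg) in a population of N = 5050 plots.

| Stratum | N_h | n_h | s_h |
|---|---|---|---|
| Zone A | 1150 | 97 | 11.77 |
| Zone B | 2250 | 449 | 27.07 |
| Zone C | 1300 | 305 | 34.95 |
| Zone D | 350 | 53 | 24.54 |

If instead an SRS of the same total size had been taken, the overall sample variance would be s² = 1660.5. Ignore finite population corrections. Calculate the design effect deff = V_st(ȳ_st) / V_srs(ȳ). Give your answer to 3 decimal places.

V̂(ȳ_st) = Σ W_h² s_h²/n_h, with W_h = N_h/N and N = 5050:
  stratum Zone A: (1150/5050)²·11.77²/97 = 0.0740618
  stratum Zone B: (2250/5050)²·27.07²/449 = 0.323976
  stratum Zone C: (1300/5050)²·34.95²/305 = 0.265399
  stratum Zone D: (350/5050)²·24.54²/53 = 0.0545791
V_st = 0.718015
V_srs = s²/n = 1660.5/904 = 1.83684
deff = V_st / V_srs = 0.718015/1.83684 = 0.3909

deff ≈ 0.391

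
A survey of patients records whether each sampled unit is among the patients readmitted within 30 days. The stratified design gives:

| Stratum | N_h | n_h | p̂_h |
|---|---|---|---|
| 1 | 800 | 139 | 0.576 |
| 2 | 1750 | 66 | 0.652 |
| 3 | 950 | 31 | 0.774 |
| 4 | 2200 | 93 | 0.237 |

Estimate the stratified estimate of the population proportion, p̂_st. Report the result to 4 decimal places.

p̂_st ≈ 0.5015

N = 5700; stratum weights W_h = N_h/N.
p̂_st = Σ W_h p̂_h = (800·0.576 + 1750·0.652 + 950·0.774 + 2200·0.237)/5700 = 0.50149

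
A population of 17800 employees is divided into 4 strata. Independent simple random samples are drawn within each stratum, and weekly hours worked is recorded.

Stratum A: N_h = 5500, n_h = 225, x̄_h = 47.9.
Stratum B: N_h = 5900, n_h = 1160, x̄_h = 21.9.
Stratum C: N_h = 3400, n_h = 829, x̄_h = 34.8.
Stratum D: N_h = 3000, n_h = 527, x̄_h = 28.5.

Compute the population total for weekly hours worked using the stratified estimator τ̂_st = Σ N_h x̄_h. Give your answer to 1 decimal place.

τ̂_st = Σ N_h x̄_h = 5500·47.9 + 5900·21.9 + 3400·34.8 + 3000·28.5 = 596480.0

τ̂_st ≈ 596480.0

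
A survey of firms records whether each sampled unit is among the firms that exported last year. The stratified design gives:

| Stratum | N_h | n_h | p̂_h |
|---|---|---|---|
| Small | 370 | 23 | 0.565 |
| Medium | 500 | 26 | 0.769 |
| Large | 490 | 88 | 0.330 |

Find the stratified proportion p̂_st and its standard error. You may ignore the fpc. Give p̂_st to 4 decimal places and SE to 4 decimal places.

p̂_st ≈ 0.5553, SE ≈ 0.0460

N = 1360; stratum weights W_h = N_h/N.
p̂_st = Σ W_h p̂_h = (370·0.565 + 500·0.769 + 490·0.330)/1360 = 0.55533
V̂(p̂_st) = Σ W_h² p̂_h(1−p̂_h)/(n_h−1):
  stratum Small: (370/1360)²·0.565·0.435/22 = 0.000826877
  stratum Medium: (500/1360)²·0.769·0.231/25 = 0.000960418
  stratum Large: (490/1360)²·0.330·0.670/87 = 0.000329901
V̂(p̂_st) = 0.0021172; SE = √V̂ = 0.046013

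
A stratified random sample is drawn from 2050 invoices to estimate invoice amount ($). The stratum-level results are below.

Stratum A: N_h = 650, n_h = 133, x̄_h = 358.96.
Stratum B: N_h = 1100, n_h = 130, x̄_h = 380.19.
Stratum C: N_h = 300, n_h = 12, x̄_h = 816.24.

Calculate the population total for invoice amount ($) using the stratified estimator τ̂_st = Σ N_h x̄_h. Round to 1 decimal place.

τ̂_st ≈ 896405.0

τ̂_st = Σ N_h x̄_h = 650·358.96 + 1100·380.19 + 300·816.24 = 896405.0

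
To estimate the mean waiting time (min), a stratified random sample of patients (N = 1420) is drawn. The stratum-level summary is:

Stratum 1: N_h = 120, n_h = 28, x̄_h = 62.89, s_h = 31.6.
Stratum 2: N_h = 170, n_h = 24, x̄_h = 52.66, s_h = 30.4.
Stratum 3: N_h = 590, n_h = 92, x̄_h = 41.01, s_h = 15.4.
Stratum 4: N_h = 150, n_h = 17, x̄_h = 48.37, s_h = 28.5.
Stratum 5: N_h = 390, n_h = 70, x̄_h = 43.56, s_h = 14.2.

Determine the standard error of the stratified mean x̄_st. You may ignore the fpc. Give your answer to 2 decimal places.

SE(x̄_st) ≈ 1.41

V̂(x̄_st) = Σ W_h² s_h²/n_h, with W_h = N_h/N and N = 1420:
  stratum 1: (120/1420)²·31.6²/28 = 0.254684
  stratum 2: (170/1420)²·30.4²/24 = 0.551896
  stratum 3: (590/1420)²·15.4²/92 = 0.445021
  stratum 4: (150/1420)²·28.5²/17 = 0.533147
  stratum 5: (390/1420)²·14.2²/70 = 0.217286
V̂(x̄_st) = 2.00203
SE(x̄_st) = √2.00203 = 1.41493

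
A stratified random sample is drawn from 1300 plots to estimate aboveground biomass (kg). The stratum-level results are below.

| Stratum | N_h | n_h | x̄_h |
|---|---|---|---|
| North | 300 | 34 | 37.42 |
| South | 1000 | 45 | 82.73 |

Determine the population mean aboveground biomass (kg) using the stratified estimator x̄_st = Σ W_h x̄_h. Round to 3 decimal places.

N = Σ N_h = 1300. Stratum weights W_h = N_h/N.
x̄_st = (300·37.42 + 1000·82.73) / 1300 = 72.27385

x̄_st ≈ 72.274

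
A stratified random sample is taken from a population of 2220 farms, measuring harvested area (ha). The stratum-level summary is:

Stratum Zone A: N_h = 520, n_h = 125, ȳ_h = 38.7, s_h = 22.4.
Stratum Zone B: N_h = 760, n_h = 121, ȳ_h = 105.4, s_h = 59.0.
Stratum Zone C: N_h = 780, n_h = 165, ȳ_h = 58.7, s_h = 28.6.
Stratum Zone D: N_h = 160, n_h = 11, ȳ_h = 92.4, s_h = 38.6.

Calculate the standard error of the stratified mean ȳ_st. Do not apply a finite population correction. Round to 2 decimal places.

V̂(ȳ_st) = Σ W_h² s_h²/n_h, with W_h = N_h/N and N = 2220:
  stratum Zone A: (520/2220)²·22.4²/125 = 0.220235
  stratum Zone B: (760/2220)²·59.0²/121 = 3.37163
  stratum Zone C: (780/2220)²·28.6²/165 = 0.611972
  stratum Zone D: (160/2220)²·38.6²/11 = 0.703584
V̂(ȳ_st) = 4.90742
SE(ȳ_st) = √4.90742 = 2.21527

SE(ȳ_st) ≈ 2.22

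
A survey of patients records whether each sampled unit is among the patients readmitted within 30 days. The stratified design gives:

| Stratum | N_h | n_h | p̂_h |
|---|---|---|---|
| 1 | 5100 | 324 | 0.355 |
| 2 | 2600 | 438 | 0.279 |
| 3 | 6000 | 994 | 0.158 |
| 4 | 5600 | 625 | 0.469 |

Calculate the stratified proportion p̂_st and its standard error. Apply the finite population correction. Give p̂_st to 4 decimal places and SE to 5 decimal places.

N = 19300; stratum weights W_h = N_h/N.
p̂_st = Σ W_h p̂_h = (5100·0.355 + 2600·0.279 + 6000·0.158 + 5600·0.469)/19300 = 0.31660
V̂(p̂_st) = Σ W_h² (1 − n_h/N_h) p̂_h(1−p̂_h)/(n_h−1):
  stratum 1: (5100/19300)²·(1 − 324/5100)·0.355·0.645/323 = 4.63559e-05
  stratum 2: (2600/19300)²·(1 − 438/2600)·0.279·0.721/437 = 6.9466e-06
  stratum 3: (6000/19300)²·(1 − 994/6000)·0.158·0.842/993 = 1.08031e-05
  stratum 4: (5600/19300)²·(1 − 625/5600)·0.469·0.531/624 = 2.98503e-05
V̂(p̂_st) = 9.3956e-05; SE = √V̂ = 0.00969309

p̂_st ≈ 0.3166, SE ≈ 0.00969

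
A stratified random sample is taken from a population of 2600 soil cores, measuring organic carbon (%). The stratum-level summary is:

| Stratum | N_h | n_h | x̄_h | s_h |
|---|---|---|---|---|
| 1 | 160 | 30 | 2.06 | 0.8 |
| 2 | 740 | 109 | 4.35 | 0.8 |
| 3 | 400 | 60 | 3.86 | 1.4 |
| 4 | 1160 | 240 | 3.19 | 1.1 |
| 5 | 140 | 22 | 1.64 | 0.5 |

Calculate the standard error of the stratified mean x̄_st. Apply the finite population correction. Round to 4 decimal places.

V̂(x̄_st) = Σ W_h² (1 − n_h/N_h) s_h²/n_h, with W_h = N_h/N and N = 2600:
  stratum 1: (160/2600)²·(1 − 30/160)·0.8²/30 = 6.5641e-05
  stratum 2: (740/2600)²·(1 − 109/740)·0.8²/109 = 0.000405572
  stratum 3: (400/2600)²·(1 − 60/400)·1.4²/60 = 0.000657199
  stratum 4: (1160/2600)²·(1 − 240/1160)·1.1²/240 = 0.000795927
  stratum 5: (140/2600)²·(1 − 22/140)·0.5²/22 = 2.77703e-05
V̂(x̄_st) = 0.00195211
SE(x̄_st) = √0.00195211 = 0.0441827

SE(x̄_st) ≈ 0.0442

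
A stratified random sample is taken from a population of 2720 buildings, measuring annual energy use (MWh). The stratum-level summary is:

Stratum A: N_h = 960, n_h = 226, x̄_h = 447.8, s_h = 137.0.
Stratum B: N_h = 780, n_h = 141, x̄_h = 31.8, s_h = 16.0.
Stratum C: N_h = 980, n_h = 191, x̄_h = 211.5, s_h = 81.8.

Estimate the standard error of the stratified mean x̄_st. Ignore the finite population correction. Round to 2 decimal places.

SE(x̄_st) ≈ 3.88

V̂(x̄_st) = Σ W_h² s_h²/n_h, with W_h = N_h/N and N = 2720:
  stratum A: (960/2720)²·137.0²/226 = 10.3452
  stratum B: (780/2720)²·16.0²/141 = 0.149304
  stratum C: (980/2720)²·81.8²/191 = 4.54766
V̂(x̄_st) = 15.0421
SE(x̄_st) = √15.0421 = 3.87842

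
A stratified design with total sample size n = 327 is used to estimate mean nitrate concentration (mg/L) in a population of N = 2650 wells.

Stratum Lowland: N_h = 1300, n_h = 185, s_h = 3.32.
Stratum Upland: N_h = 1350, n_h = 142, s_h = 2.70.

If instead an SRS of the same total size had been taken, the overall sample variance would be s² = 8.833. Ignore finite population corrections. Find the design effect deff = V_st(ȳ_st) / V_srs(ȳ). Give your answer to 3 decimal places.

V̂(ȳ_st) = Σ W_h² s_h²/n_h, with W_h = N_h/N and N = 2650:
  stratum Lowland: (1300/2650)²·3.32²/185 = 0.0143384
  stratum Upland: (1350/2650)²·2.70²/142 = 0.0133234
V_st = 0.0276618
V_srs = s²/n = 8.833/327 = 0.0270122
deff = V_st / V_srs = 0.0276618/0.0270122 = 1.0240

deff ≈ 1.024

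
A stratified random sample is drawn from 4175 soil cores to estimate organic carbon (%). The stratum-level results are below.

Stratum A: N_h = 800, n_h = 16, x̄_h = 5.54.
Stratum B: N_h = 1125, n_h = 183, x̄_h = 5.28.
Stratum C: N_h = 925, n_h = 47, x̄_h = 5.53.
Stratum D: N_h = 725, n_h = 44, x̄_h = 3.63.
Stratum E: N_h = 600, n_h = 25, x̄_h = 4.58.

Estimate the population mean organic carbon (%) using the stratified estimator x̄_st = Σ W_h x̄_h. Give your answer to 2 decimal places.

x̄_st ≈ 5.00

N = Σ N_h = 4175. Stratum weights W_h = N_h/N.
x̄_st = (800·5.54 + 1125·5.28 + 925·5.53 + 725·3.63 + 600·4.58) / 4175 = 4.9981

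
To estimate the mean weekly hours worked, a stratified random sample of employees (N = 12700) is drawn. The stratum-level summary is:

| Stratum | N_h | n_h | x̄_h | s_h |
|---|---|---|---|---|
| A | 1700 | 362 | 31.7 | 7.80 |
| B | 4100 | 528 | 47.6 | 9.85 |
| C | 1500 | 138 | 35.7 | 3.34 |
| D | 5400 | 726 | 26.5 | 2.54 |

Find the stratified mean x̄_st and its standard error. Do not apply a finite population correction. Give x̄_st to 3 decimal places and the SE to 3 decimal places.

x̄_st = Σ W_h x̄_h = (1700·31.7 + 4100·47.6 + 1500·35.7 + 5400·26.5)/12700 = 35.09449
V̂(x̄_st) = Σ W_h² s_h²/n_h, with W_h = N_h/N and N = 12700:
  stratum A: (1700/12700)²·7.80²/362 = 0.00301142
  stratum B: (4100/12700)²·9.85²/528 = 0.0191513
  stratum C: (1500/12700)²·3.34²/138 = 0.00112769
  stratum D: (5400/12700)²·2.54²/726 = 0.00160661
V̂(x̄_st) = 0.024897
SE(x̄_st) = √0.024897 = 0.157788

x̄_st ≈ 35.094, SE ≈ 0.158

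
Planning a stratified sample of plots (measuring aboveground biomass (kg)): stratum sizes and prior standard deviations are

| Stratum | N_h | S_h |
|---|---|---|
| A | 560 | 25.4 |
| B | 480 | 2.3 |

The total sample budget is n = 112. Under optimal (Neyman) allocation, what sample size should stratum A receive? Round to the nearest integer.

104

Neyman allocation: n_h = n · N_h S_h / Σ N_i S_i, with n = 112.
  stratum A: N_h·S_h = 560·25.4 = 14224.00
  stratum B: N_h·S_h = 480·2.3 = 1104.00
Σ N_h S_h = 15328.00
n for stratum A = 112·14224.00/15328.00 = 103.933 → 104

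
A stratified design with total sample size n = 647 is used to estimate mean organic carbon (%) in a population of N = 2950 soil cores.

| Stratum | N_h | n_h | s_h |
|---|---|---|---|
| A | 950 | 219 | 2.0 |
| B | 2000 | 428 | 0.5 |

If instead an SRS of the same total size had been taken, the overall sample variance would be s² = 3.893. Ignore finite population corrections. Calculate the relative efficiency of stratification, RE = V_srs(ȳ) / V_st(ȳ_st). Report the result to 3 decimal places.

RE ≈ 2.782

V̂(ȳ_st) = Σ W_h² s_h²/n_h, with W_h = N_h/N and N = 2950:
  stratum A: (950/2950)²·2.0²/219 = 0.00189417
  stratum B: (2000/2950)²·0.5²/428 = 0.00026848
V_st = 0.00216265
V_srs = s²/n = 3.893/647 = 0.006017
Relative efficiency = V_srs / V_st = 0.006017/0.00216265 = 2.7822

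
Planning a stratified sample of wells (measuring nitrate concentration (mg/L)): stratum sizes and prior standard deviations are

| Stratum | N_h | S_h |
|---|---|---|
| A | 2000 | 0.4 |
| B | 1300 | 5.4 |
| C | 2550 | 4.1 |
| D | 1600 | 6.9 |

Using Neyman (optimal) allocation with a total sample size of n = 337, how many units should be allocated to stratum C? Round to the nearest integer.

Neyman allocation: n_h = n · N_h S_h / Σ N_i S_i, with n = 337.
  stratum A: N_h·S_h = 2000·0.4 = 800.00
  stratum B: N_h·S_h = 1300·5.4 = 7020.00
  stratum C: N_h·S_h = 2550·4.1 = 10455.00
  stratum D: N_h·S_h = 1600·6.9 = 11040.00
Σ N_h S_h = 29315.00
n for stratum C = 337·10455.00/29315.00 = 120.189 → 120

120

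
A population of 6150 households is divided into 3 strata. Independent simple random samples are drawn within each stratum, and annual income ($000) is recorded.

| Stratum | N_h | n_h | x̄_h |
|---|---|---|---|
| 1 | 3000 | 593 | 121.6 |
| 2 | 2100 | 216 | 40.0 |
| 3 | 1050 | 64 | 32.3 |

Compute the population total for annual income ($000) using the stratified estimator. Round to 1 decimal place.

τ̂_st = Σ N_h x̄_h = 3000·121.6 + 2100·40.0 + 1050·32.3 = 482715.0

τ̂_st ≈ 482715.0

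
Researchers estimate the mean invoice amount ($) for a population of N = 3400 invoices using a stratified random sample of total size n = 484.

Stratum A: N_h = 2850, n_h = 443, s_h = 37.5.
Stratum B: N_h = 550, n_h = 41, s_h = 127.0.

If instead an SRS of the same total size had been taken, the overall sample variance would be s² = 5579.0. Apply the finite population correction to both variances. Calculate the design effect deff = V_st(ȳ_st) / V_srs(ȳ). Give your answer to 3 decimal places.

V̂(ȳ_st) = Σ W_h² (1 − n_h/N_h) s_h²/n_h, with W_h = N_h/N and N = 3400:
  stratum A: (2850/3400)²·(1 − 443/2850)·37.5²/443 = 1.88374
  stratum B: (550/3400)²·(1 − 41/550)·127.0²/41 = 9.52678
V_st = 11.4105
V_srs = (1 − 484/3400)·5579.0/484 = 9.88598
deff = V_st / V_srs = 11.4105/9.88598 = 1.1542

deff ≈ 1.154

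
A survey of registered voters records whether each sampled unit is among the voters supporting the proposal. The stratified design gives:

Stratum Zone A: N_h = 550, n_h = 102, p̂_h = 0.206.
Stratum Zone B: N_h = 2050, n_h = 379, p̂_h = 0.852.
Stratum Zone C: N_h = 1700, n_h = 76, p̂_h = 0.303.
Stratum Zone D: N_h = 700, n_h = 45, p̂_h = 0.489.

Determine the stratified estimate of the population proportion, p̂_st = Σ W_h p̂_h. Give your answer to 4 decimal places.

p̂_st ≈ 0.5435

N = 5000; stratum weights W_h = N_h/N.
p̂_st = Σ W_h p̂_h = (550·0.206 + 2050·0.852 + 1700·0.303 + 700·0.489)/5000 = 0.54346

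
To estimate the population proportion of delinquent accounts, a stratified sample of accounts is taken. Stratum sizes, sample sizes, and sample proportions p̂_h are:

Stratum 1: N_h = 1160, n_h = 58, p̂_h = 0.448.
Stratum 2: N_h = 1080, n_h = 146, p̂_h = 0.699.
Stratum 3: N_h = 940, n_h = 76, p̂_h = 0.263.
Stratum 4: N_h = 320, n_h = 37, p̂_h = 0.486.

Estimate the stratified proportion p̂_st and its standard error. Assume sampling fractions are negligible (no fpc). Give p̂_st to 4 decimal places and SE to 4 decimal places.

N = 3500; stratum weights W_h = N_h/N.
p̂_st = Σ W_h p̂_h = (1160·0.448 + 1080·0.699 + 940·0.263 + 320·0.486)/3500 = 0.47924
V̂(p̂_st) = Σ W_h² p̂_h(1−p̂_h)/(n_h−1):
  stratum 1: (1160/3500)²·0.448·0.552/57 = 0.000476565
  stratum 2: (1080/3500)²·0.699·0.301/145 = 0.000138162
  stratum 3: (940/3500)²·0.263·0.737/75 = 0.000186415
  stratum 4: (320/3500)²·0.486·0.514/36 = 5.80044e-05
V̂(p̂_st) = 0.000859146; SE = √V̂ = 0.0293112

p̂_st ≈ 0.4792, SE ≈ 0.0293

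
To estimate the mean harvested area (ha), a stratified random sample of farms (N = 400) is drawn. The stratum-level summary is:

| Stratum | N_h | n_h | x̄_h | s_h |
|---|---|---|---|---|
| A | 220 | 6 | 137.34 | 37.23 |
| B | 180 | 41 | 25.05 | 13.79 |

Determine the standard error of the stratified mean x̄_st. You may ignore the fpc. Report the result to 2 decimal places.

SE(x̄_st) ≈ 8.42

V̂(x̄_st) = Σ W_h² s_h²/n_h, with W_h = N_h/N and N = 400:
  stratum A: (220/400)²·37.23²/6 = 69.8812
  stratum B: (180/400)²·13.79²/41 = 0.939225
V̂(x̄_st) = 70.8204
SE(x̄_st) = √70.8204 = 8.41549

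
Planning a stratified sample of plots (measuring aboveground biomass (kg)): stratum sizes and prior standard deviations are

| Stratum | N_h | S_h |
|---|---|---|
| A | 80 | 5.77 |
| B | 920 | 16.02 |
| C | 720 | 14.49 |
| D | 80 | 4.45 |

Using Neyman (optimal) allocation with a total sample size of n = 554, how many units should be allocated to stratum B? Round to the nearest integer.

314

Neyman allocation: n_h = n · N_h S_h / Σ N_i S_i, with n = 554.
  stratum A: N_h·S_h = 80·5.77 = 461.60
  stratum B: N_h·S_h = 920·16.02 = 14738.40
  stratum C: N_h·S_h = 720·14.49 = 10432.80
  stratum D: N_h·S_h = 80·4.45 = 356.00
Σ N_h S_h = 25988.80
n for stratum B = 554·14738.40/25988.80 = 314.177 → 314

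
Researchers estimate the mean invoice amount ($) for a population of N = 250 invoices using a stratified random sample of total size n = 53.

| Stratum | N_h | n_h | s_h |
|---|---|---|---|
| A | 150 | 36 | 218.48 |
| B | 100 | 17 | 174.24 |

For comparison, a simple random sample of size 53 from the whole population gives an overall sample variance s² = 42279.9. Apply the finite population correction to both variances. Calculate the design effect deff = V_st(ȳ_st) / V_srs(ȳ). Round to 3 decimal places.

deff ≈ 0.954

V̂(ȳ_st) = Σ W_h² (1 − n_h/N_h) s_h²/n_h, with W_h = N_h/N and N = 250:
  stratum A: (150/250)²·(1 − 36/150)·218.48²/36 = 362.775
  stratum B: (100/250)²·(1 − 17/100)·174.24²/17 = 237.162
V_st = 599.937
V_srs = (1 − 53/250)·42279.9/53 = 628.614
deff = V_st / V_srs = 599.937/628.614 = 0.9544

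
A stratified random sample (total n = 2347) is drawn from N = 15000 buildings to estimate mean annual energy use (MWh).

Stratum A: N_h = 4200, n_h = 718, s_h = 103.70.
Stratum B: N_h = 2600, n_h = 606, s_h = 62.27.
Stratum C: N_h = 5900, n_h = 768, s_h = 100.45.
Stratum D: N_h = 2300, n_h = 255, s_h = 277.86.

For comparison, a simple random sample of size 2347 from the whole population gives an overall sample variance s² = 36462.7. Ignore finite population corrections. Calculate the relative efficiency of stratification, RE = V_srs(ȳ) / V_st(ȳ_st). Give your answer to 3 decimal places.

V̂(ȳ_st) = Σ W_h² s_h²/n_h, with W_h = N_h/N and N = 15000:
  stratum A: (4200/15000)²·103.70²/718 = 1.17422
  stratum B: (2600/15000)²·62.27²/606 = 0.192242
  stratum C: (5900/15000)²·100.45²/768 = 2.03264
  stratum D: (2300/15000)²·277.86²/255 = 7.11844
V_st = 10.5175
V_srs = s²/n = 36462.7/2347 = 15.5359
Relative efficiency = V_srs / V_st = 15.5359/10.5175 = 1.4771

RE ≈ 1.477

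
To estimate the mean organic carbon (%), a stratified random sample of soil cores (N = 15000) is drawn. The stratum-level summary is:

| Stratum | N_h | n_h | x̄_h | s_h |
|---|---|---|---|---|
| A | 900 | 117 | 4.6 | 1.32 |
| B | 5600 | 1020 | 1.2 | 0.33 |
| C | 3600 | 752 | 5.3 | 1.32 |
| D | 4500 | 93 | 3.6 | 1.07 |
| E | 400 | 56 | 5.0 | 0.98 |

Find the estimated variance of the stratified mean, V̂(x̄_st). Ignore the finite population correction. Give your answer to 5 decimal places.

V̂(x̄_st) = Σ W_h² s_h²/n_h, with W_h = N_h/N and N = 15000:
  stratum A: (900/15000)²·1.32²/117 = 5.36123e-05
  stratum B: (5600/15000)²·0.33²/1020 = 1.48806e-05
  stratum C: (3600/15000)²·1.32²/752 = 0.00013346
  stratum D: (4500/15000)²·1.07²/93 = 0.00110797
  stratum E: (400/15000)²·0.98²/56 = 1.21956e-05
V̂(x̄_st) = 0.00132212

V̂(x̄_st) ≈ 0.00132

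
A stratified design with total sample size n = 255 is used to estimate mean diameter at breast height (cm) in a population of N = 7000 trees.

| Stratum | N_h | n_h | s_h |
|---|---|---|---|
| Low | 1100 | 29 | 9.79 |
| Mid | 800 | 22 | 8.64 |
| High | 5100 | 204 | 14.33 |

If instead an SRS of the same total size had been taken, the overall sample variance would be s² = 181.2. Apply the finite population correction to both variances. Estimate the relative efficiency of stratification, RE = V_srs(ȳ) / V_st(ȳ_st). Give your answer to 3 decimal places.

V̂(ȳ_st) = Σ W_h² (1 − n_h/N_h) s_h²/n_h, with W_h = N_h/N and N = 7000:
  stratum Low: (1100/7000)²·(1 − 29/1100)·9.79²/29 = 0.0794609
  stratum Mid: (800/7000)²·(1 − 22/800)·8.64²/22 = 0.0431001
  stratum High: (5100/7000)²·(1 − 204/5100)·14.33²/204 = 0.512953
V_st = 0.635514
V_srs = (1 − 255/7000)·181.2/255 = 0.684703
Relative efficiency = V_srs / V_st = 0.684703/0.635514 = 1.0774

RE ≈ 1.077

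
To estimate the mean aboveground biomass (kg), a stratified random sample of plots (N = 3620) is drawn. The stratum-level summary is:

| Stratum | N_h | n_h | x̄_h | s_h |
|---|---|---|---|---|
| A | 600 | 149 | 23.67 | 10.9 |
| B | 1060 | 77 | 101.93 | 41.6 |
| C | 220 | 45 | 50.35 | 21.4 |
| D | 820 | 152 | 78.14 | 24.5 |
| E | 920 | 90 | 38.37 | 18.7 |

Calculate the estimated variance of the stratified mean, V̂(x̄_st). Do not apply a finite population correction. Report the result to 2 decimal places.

V̂(x̄_st) ≈ 2.44

V̂(x̄_st) = Σ W_h² s_h²/n_h, with W_h = N_h/N and N = 3620:
  stratum A: (600/3620)²·10.9²/149 = 0.0219054
  stratum B: (1060/3620)²·41.6²/77 = 1.92704
  stratum C: (220/3620)²·21.4²/45 = 0.0375875
  stratum D: (820/3620)²·24.5²/152 = 0.202628
  stratum E: (920/3620)²·18.7²/90 = 0.250957
V̂(x̄_st) = 2.44012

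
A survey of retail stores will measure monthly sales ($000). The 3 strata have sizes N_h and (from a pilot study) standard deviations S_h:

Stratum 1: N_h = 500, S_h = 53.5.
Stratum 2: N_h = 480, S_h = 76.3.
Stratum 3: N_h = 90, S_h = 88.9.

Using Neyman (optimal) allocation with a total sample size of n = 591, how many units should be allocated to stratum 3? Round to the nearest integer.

Neyman allocation: n_h = n · N_h S_h / Σ N_i S_i, with n = 591.
  stratum 1: N_h·S_h = 500·53.5 = 26750.00
  stratum 2: N_h·S_h = 480·76.3 = 36624.00
  stratum 3: N_h·S_h = 90·88.9 = 8001.00
Σ N_h S_h = 71375.00
n for stratum 3 = 591·8001.00/71375.00 = 66.250 → 66

66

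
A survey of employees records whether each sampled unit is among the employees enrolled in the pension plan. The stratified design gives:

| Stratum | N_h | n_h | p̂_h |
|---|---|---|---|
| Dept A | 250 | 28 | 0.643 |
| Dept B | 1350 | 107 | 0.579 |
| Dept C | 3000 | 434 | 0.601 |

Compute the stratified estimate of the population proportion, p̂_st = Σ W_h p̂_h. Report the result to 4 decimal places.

N = 4600; stratum weights W_h = N_h/N.
p̂_st = Σ W_h p̂_h = (250·0.643 + 1350·0.579 + 3000·0.601)/4600 = 0.59683

p̂_st ≈ 0.5968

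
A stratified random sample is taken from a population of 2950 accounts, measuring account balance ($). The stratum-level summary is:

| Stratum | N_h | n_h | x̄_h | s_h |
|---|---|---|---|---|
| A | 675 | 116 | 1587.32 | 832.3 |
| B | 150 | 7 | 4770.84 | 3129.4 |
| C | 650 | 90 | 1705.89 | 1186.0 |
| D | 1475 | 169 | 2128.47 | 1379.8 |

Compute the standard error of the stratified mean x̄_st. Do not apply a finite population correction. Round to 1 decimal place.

V̂(x̄_st) = Σ W_h² s_h²/n_h, with W_h = N_h/N and N = 2950:
  stratum A: (675/2950)²·832.3²/116 = 312.655
  stratum B: (150/2950)²·3129.4²/7 = 3617.12
  stratum C: (650/2950)²·1186.0²/90 = 758.769
  stratum D: (1475/2950)²·1379.8²/169 = 2816.34
V̂(x̄_st) = 7504.88
SE(x̄_st) = √7504.88 = 86.6307

SE(x̄_st) ≈ 86.6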